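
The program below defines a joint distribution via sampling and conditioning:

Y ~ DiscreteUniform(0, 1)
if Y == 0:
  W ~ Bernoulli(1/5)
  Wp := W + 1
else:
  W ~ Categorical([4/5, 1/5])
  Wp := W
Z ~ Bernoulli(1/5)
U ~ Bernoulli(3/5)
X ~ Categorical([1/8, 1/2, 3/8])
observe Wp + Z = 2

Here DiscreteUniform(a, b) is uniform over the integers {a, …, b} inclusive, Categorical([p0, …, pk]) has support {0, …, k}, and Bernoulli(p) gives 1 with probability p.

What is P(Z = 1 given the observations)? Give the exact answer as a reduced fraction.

P(Z = 1 | obs) = 5/9

Enumerate traces; 18 have nonzero weight after conditioning:
  (Y=0, W=0, Z=1, U=0, X=0) weight 1/250
  (Y=0, W=0, Z=1, U=0, X=1) weight 2/125
  (Y=0, W=0, Z=1, U=0, X=2) weight 3/250
  (Y=0, W=0, Z=1, U=1, X=0) weight 3/500
  (Y=0, W=0, Z=1, U=1, X=1) weight 3/125
  (Y=0, W=0, Z=1, U=1, X=2) weight 9/500
  (Y=0, W=1, Z=0, U=0, X=0) weight 1/250
  (Y=0, W=1, Z=0, U=0, X=1) weight 2/125
  … 10 more
Group by Z:
  weight(Z=0) = 2/25
  weight(Z=1) = 1/10
Total weight = 2/25 + 1/10 = 9/50
P(Z=0 | obs) = 2/25 / 9/50 = 4/9
P(Z=1 | obs) = 1/10 / 9/50 = 5/9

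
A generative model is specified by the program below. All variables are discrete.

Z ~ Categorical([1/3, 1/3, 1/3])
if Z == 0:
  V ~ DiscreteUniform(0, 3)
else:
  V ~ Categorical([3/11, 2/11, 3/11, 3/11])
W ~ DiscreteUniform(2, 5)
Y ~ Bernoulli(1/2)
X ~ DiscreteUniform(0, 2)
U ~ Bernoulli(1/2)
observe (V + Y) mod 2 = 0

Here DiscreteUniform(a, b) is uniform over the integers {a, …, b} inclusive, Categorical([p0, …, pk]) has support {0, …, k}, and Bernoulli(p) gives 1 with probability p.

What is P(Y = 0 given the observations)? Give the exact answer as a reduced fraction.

P(Y = 0 | obs) = 35/66

Enumerate traces; 288 have nonzero weight after conditioning:
  (Z=0, V=0, W=2, Y=0, X=0, U=0) weight 1/576
  (Z=0, V=0, W=2, Y=0, X=0, U=1) weight 1/576
  (Z=0, V=0, W=2, Y=0, X=1, U=0) weight 1/576
  (Z=0, V=0, W=2, Y=0, X=1, U=1) weight 1/576
  (Z=0, V=0, W=2, Y=0, X=2, U=0) weight 1/576
  (Z=0, V=0, W=2, Y=0, X=2, U=1) weight 1/576
  (Z=0, V=0, W=3, Y=0, X=0, U=0) weight 1/576
  (Z=0, V=0, W=3, Y=0, X=0, U=1) weight 1/576
  (Z=0, V=1, W=2, Y=1, X=0, U=0) weight 1/576
  … 279 more
Group by Y:
  weight(Y=0) = 35/132
  weight(Y=1) = 31/132
Total weight = 35/132 + 31/132 = 1/2
P(Y=0 | obs) = 35/132 / 1/2 = 35/66
P(Y=1 | obs) = 31/132 / 1/2 = 31/66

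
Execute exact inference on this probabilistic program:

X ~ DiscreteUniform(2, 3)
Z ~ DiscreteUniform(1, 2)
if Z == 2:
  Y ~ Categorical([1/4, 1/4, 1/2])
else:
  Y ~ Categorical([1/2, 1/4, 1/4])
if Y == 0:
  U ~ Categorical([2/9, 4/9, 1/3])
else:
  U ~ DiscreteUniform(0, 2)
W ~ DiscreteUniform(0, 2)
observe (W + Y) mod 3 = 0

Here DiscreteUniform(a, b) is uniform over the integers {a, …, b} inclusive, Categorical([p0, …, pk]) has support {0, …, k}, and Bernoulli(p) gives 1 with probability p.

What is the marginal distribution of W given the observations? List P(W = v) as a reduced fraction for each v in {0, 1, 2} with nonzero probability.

P(W=0) = 3/8, P(W=1) = 3/8, P(W=2) = 1/4

Enumerate traces; 36 have nonzero weight after conditioning:
  (X=2, Z=1, Y=0, U=0, W=0) weight 1/108
  (X=2, Z=1, Y=0, U=1, W=0) weight 1/54
  (X=2, Z=1, Y=0, U=2, W=0) weight 1/72
  (X=2, Z=1, Y=1, U=0, W=2) weight 1/144
  (X=2, Z=1, Y=1, U=1, W=2) weight 1/144
  (X=2, Z=1, Y=1, U=2, W=2) weight 1/144
  (X=2, Z=1, Y=2, U=0, W=1) weight 1/144
  (X=2, Z=1, Y=2, U=1, W=1) weight 1/144
  … 28 more
Group by W:
  weight(W=0) = 1/8
  weight(W=1) = 1/8
  weight(W=2) = 1/12
Total weight = 1/8 + 1/8 + 1/12 = 1/3
P(W=0 | obs) = 1/8 / 1/3 = 3/8
P(W=1 | obs) = 1/8 / 1/3 = 3/8
P(W=2 | obs) = 1/12 / 1/3 = 1/4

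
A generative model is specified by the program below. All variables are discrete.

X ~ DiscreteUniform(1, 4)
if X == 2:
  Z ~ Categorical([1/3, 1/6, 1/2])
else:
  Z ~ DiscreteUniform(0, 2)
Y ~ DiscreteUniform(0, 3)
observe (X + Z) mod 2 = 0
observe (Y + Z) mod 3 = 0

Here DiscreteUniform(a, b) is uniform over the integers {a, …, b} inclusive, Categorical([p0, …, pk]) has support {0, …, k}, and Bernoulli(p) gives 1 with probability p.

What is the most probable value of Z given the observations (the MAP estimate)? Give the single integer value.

argmax_v P(Z = v | obs) = 0

Enumerate traces; 8 have nonzero weight after conditioning:
  (X=1, Z=1, Y=2) weight 1/48
  (X=2, Z=0, Y=0) weight 1/48
  (X=2, Z=0, Y=3) weight 1/48
  (X=2, Z=2, Y=1) weight 1/32
  (X=3, Z=1, Y=2) weight 1/48
  (X=4, Z=0, Y=0) weight 1/48
  (X=4, Z=0, Y=3) weight 1/48
  (X=4, Z=2, Y=1) weight 1/48
Group by Z:
  weight(Z=0) = 1/12
  weight(Z=1) = 1/24
  weight(Z=2) = 5/96
Total weight = 1/12 + 1/24 + 5/96 = 17/96
P(Z=0 | obs) = 1/12 / 17/96 = 8/17
P(Z=1 | obs) = 1/24 / 17/96 = 4/17
P(Z=2 | obs) = 5/96 / 17/96 = 5/17
argmax = 0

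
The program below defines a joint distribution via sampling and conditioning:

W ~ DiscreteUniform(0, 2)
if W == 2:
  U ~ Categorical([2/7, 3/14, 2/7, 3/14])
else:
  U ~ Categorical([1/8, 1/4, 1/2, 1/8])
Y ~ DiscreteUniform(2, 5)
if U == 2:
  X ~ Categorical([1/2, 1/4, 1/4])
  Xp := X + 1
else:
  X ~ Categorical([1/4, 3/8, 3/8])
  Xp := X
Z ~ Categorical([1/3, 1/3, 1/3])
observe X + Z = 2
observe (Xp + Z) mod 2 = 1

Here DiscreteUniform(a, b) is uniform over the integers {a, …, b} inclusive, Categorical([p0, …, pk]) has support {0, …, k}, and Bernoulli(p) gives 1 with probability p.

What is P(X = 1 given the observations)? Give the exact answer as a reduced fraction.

P(X = 1 | obs) = 1/4

Enumerate traces; 36 have nonzero weight after conditioning:
  (W=0, U=2, Y=2, X=0, Z=2) weight 1/144
  (W=0, U=2, Y=2, X=1, Z=1) weight 1/288
  (W=0, U=2, Y=2, X=2, Z=0) weight 1/288
  (W=0, U=2, Y=3, X=0, Z=2) weight 1/144
  (W=0, U=2, Y=3, X=1, Z=1) weight 1/288
  (W=0, U=2, Y=3, X=2, Z=0) weight 1/288
  (W=0, U=2, Y=4, X=0, Z=2) weight 1/144
  (W=0, U=2, Y=4, X=1, Z=1) weight 1/288
  … 28 more
Group by X:
  weight(X=0) = 1/14
  weight(X=1) = 1/28
  weight(X=2) = 1/28
Total weight = 1/14 + 1/28 + 1/28 = 1/7
P(X=0 | obs) = 1/14 / 1/7 = 1/2
P(X=1 | obs) = 1/28 / 1/7 = 1/4
P(X=2 | obs) = 1/28 / 1/7 = 1/4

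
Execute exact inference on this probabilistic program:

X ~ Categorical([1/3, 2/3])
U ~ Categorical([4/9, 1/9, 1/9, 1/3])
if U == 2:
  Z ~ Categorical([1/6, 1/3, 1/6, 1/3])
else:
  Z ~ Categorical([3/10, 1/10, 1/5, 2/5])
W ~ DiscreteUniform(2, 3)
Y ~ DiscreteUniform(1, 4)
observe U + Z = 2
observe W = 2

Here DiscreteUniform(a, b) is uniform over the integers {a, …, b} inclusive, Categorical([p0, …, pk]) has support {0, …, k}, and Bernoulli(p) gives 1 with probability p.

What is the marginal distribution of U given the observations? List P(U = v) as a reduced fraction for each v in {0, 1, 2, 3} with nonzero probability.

P(U=0) = 3/4, P(U=1) = 3/32, P(U=2) = 5/32

Enumerate traces; 24 have nonzero weight after conditioning:
  (X=0, U=0, Z=2, W=2, Y=1) weight 1/270
  (X=0, U=0, Z=2, W=2, Y=2) weight 1/270
  (X=0, U=0, Z=2, W=2, Y=3) weight 1/270
  (X=0, U=0, Z=2, W=2, Y=4) weight 1/270
  (X=0, U=1, Z=1, W=2, Y=1) weight 1/2160
  (X=0, U=1, Z=1, W=2, Y=2) weight 1/2160
  (X=0, U=1, Z=1, W=2, Y=3) weight 1/2160
  (X=0, U=1, Z=1, W=2, Y=4) weight 1/2160
  (X=0, U=2, Z=0, W=2, Y=1) weight 1/1296
  … 15 more
Group by U:
  weight(U=0) = 2/45
  weight(U=1) = 1/180
  weight(U=2) = 1/108
Total weight = 2/45 + 1/180 + 1/108 = 8/135
P(U=0 | obs) = 2/45 / 8/135 = 3/4
P(U=1 | obs) = 1/180 / 8/135 = 3/32
P(U=2 | obs) = 1/108 / 8/135 = 5/32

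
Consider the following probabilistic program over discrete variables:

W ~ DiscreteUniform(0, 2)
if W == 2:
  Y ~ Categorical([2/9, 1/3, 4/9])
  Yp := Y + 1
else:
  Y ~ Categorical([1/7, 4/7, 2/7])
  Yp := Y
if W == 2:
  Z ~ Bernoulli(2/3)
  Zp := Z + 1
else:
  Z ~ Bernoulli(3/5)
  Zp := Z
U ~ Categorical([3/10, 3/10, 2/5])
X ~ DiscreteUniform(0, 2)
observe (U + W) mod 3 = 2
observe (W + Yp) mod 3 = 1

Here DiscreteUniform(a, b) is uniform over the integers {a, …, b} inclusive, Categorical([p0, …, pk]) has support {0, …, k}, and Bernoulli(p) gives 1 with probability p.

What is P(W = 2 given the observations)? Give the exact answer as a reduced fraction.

Enumerate traces; 18 have nonzero weight after conditioning:
  (W=0, Y=1, Z=0, U=2, X=0) weight 16/1575
  (W=0, Y=1, Z=0, U=2, X=1) weight 16/1575
  (W=0, Y=1, Z=0, U=2, X=2) weight 16/1575
  (W=0, Y=1, Z=1, U=2, X=0) weight 8/525
  (W=0, Y=1, Z=1, U=2, X=1) weight 8/525
  (W=0, Y=1, Z=1, U=2, X=2) weight 8/525
  (W=1, Y=0, Z=0, U=1, X=0) weight 1/525
  (W=1, Y=0, Z=0, U=1, X=1) weight 1/525
  (W=2, Y=1, Z=0, U=0, X=0) weight 1/270
  … 9 more
Group by W:
  weight(W=0) = 8/105
  weight(W=1) = 1/70
  weight(W=2) = 1/30
Total weight = 8/105 + 1/70 + 1/30 = 13/105
P(W=0 | obs) = 8/105 / 13/105 = 8/13
P(W=1 | obs) = 1/70 / 13/105 = 3/26
P(W=2 | obs) = 1/30 / 13/105 = 7/26

P(W = 2 | obs) = 7/26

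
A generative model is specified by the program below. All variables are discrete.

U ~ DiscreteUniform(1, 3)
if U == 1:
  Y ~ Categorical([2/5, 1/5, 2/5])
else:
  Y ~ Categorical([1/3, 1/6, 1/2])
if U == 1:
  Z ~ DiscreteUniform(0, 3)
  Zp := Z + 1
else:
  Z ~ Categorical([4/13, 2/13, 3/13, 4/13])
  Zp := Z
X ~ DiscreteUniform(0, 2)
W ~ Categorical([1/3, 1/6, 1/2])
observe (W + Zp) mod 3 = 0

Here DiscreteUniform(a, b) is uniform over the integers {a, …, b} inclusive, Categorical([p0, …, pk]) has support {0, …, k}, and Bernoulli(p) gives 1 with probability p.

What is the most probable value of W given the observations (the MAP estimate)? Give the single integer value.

argmax_v P(W = v | obs) = 0

Enumerate traces; 108 have nonzero weight after conditioning:
  (U=1, Y=0, Z=0, X=0, W=2) weight 1/180
  (U=1, Y=0, Z=0, X=1, W=2) weight 1/180
  (U=1, Y=0, Z=0, X=2, W=2) weight 1/180
  (U=1, Y=0, Z=1, X=0, W=1) weight 1/540
  (U=1, Y=0, Z=1, X=1, W=1) weight 1/540
  (U=1, Y=0, Z=1, X=2, W=1) weight 1/540
  (U=1, Y=0, Z=2, X=0, W=0) weight 1/270
  (U=1, Y=0, Z=2, X=1, W=0) weight 1/270
  … 100 more
Group by W:
  weight(W=0) = 77/468
  weight(W=1) = 37/936
  weight(W=2) = 7/52
Total weight = 77/468 + 37/936 + 7/52 = 317/936
P(W=0 | obs) = 77/468 / 317/936 = 154/317
P(W=1 | obs) = 37/936 / 317/936 = 37/317
P(W=2 | obs) = 7/52 / 317/936 = 126/317
argmax = 0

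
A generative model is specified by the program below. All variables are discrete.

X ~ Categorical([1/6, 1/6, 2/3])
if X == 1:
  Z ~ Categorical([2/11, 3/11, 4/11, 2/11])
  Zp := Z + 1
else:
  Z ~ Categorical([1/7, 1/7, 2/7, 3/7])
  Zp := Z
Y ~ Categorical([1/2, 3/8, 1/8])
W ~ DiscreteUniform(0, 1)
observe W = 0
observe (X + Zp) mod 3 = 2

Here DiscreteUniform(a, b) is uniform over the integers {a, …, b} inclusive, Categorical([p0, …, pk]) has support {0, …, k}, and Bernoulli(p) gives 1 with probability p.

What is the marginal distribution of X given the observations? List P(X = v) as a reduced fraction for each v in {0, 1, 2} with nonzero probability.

P(X=0) = 11/113, P(X=1) = 14/113, P(X=2) = 88/113

Enumerate traces; 15 have nonzero weight after conditioning:
  (X=0, Z=2, Y=0, W=0) weight 1/84
  (X=0, Z=2, Y=1, W=0) weight 1/112
  (X=0, Z=2, Y=2, W=0) weight 1/336
  (X=1, Z=0, Y=0, W=0) weight 1/132
  (X=1, Z=0, Y=1, W=0) weight 1/176
  (X=1, Z=0, Y=2, W=0) weight 1/528
  (X=1, Z=3, Y=0, W=0) weight 1/132
  (X=1, Z=3, Y=1, W=0) weight 1/176
  (X=2, Z=0, Y=0, W=0) weight 1/42
  … 6 more
Group by X:
  weight(X=0) = 1/42
  weight(X=1) = 1/33
  weight(X=2) = 4/21
Total weight = 1/42 + 1/33 + 4/21 = 113/462
P(X=0 | obs) = 1/42 / 113/462 = 11/113
P(X=1 | obs) = 1/33 / 113/462 = 14/113
P(X=2 | obs) = 4/21 / 113/462 = 88/113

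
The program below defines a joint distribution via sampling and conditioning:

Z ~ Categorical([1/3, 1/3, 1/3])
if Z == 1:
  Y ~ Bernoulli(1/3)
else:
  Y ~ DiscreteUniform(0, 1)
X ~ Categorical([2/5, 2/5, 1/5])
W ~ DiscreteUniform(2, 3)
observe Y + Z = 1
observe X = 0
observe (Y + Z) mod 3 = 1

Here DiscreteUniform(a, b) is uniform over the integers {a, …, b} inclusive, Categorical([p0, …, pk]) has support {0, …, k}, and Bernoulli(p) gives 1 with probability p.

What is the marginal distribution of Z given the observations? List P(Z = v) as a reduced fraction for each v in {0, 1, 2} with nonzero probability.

P(Z=0) = 3/7, P(Z=1) = 4/7

Enumerate traces; 4 have nonzero weight after conditioning:
  (Z=0, Y=1, X=0, W=2) weight 1/30
  (Z=0, Y=1, X=0, W=3) weight 1/30
  (Z=1, Y=0, X=0, W=2) weight 2/45
  (Z=1, Y=0, X=0, W=3) weight 2/45
Group by Z:
  weight(Z=0) = 1/15
  weight(Z=1) = 4/45
Total weight = 1/15 + 4/45 = 7/45
P(Z=0 | obs) = 1/15 / 7/45 = 3/7
P(Z=1 | obs) = 4/45 / 7/45 = 4/7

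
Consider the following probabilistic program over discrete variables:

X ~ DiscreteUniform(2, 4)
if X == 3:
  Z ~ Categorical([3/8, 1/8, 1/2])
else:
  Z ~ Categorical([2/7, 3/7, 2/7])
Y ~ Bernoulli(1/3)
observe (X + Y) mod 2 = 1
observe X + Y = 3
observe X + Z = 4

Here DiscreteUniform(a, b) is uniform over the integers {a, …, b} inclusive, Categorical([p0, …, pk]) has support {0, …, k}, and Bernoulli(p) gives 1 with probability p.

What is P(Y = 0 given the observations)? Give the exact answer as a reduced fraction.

Enumerate traces; 2 have nonzero weight after conditioning:
  (X=2, Z=2, Y=1) weight 2/63
  (X=3, Z=1, Y=0) weight 1/36
Group by Y:
  weight(Y=0) = 1/36
  weight(Y=1) = 2/63
Total weight = 1/36 + 2/63 = 5/84
P(Y=0 | obs) = 1/36 / 5/84 = 7/15
P(Y=1 | obs) = 2/63 / 5/84 = 8/15

P(Y = 0 | obs) = 7/15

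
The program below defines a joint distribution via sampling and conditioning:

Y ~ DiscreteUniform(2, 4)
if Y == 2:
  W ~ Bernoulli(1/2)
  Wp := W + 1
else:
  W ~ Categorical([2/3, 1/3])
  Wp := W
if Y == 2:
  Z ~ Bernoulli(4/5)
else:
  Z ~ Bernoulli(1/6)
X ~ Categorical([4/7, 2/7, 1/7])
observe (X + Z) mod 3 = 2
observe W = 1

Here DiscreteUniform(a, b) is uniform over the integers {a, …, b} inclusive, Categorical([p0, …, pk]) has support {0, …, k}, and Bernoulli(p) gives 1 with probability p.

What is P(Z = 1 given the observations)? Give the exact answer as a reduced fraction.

P(Z = 1 | obs) = 92/151

Enumerate traces; 6 have nonzero weight after conditioning:
  (Y=2, W=1, Z=0, X=2) weight 1/210
  (Y=2, W=1, Z=1, X=1) weight 4/105
  (Y=3, W=1, Z=0, X=2) weight 5/378
  (Y=3, W=1, Z=1, X=1) weight 1/189
  (Y=4, W=1, Z=0, X=2) weight 5/378
  (Y=4, W=1, Z=1, X=1) weight 1/189
Group by Z:
  weight(Z=0) = 59/1890
  weight(Z=1) = 46/945
Total weight = 59/1890 + 46/945 = 151/1890
P(Z=0 | obs) = 59/1890 / 151/1890 = 59/151
P(Z=1 | obs) = 46/945 / 151/1890 = 92/151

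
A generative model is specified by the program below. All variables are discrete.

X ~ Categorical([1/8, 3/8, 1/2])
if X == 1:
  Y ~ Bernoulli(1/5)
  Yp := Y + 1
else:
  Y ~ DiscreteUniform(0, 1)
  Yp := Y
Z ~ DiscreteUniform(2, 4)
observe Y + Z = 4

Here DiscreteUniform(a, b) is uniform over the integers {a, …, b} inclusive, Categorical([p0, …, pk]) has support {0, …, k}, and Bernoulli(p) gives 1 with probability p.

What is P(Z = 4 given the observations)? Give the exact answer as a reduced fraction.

Enumerate traces; 6 have nonzero weight after conditioning:
  (X=0, Y=0, Z=4) weight 1/48
  (X=0, Y=1, Z=3) weight 1/48
  (X=1, Y=0, Z=4) weight 1/10
  (X=1, Y=1, Z=3) weight 1/40
  (X=2, Y=0, Z=4) weight 1/12
  (X=2, Y=1, Z=3) weight 1/12
Group by Z:
  weight(Z=3) = 31/240
  weight(Z=4) = 49/240
Total weight = 31/240 + 49/240 = 1/3
P(Z=3 | obs) = 31/240 / 1/3 = 31/80
P(Z=4 | obs) = 49/240 / 1/3 = 49/80

P(Z = 4 | obs) = 49/80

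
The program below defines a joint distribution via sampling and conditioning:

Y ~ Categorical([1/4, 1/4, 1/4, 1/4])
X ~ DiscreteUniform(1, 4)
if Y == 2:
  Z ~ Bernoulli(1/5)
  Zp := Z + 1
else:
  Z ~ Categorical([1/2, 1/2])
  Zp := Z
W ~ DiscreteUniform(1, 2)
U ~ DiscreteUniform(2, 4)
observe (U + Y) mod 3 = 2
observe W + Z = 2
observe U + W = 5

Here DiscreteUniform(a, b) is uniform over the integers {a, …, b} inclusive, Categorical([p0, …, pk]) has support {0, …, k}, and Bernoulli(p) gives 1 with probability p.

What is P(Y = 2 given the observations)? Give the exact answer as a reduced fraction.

P(Y = 2 | obs) = 8/13

Enumerate traces; 8 have nonzero weight after conditioning:
  (Y=1, X=1, Z=1, W=1, U=4) weight 1/192
  (Y=1, X=2, Z=1, W=1, U=4) weight 1/192
  (Y=1, X=3, Z=1, W=1, U=4) weight 1/192
  (Y=1, X=4, Z=1, W=1, U=4) weight 1/192
  (Y=2, X=1, Z=0, W=2, U=3) weight 1/120
  (Y=2, X=2, Z=0, W=2, U=3) weight 1/120
  (Y=2, X=3, Z=0, W=2, U=3) weight 1/120
  (Y=2, X=4, Z=0, W=2, U=3) weight 1/120
Group by Y:
  weight(Y=1) = 1/48
  weight(Y=2) = 1/30
Total weight = 1/48 + 1/30 = 13/240
P(Y=1 | obs) = 1/48 / 13/240 = 5/13
P(Y=2 | obs) = 1/30 / 13/240 = 8/13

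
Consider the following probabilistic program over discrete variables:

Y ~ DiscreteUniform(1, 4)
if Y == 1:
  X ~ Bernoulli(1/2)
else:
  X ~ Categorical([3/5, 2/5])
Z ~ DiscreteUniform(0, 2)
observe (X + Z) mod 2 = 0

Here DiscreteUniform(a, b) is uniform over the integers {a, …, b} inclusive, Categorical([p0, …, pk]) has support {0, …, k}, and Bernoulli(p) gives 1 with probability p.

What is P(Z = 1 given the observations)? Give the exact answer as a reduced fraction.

Enumerate traces; 12 have nonzero weight after conditioning:
  (Y=1, X=0, Z=0) weight 1/24
  (Y=1, X=0, Z=2) weight 1/24
  (Y=1, X=1, Z=1) weight 1/24
  (Y=2, X=0, Z=0) weight 1/20
  (Y=2, X=0, Z=2) weight 1/20
  (Y=2, X=1, Z=1) weight 1/30
  (Y=3, X=0, Z=0) weight 1/20
  (Y=3, X=0, Z=2) weight 1/20
  … 4 more
Group by Z:
  weight(Z=0) = 23/120
  weight(Z=1) = 17/120
  weight(Z=2) = 23/120
Total weight = 23/120 + 17/120 + 23/120 = 21/40
P(Z=0 | obs) = 23/120 / 21/40 = 23/63
P(Z=1 | obs) = 17/120 / 21/40 = 17/63
P(Z=2 | obs) = 23/120 / 21/40 = 23/63

P(Z = 1 | obs) = 17/63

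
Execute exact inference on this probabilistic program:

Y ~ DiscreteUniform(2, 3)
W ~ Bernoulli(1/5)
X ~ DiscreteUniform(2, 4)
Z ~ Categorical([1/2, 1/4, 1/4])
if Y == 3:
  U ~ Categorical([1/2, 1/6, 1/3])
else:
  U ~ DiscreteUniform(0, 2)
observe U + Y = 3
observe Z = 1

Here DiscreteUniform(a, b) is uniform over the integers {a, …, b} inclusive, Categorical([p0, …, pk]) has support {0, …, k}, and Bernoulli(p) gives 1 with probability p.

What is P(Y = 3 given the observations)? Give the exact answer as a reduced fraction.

Enumerate traces; 12 have nonzero weight after conditioning:
  (Y=2, W=0, X=2, Z=1, U=1) weight 1/90
  (Y=2, W=0, X=3, Z=1, U=1) weight 1/90
  (Y=2, W=0, X=4, Z=1, U=1) weight 1/90
  (Y=2, W=1, X=2, Z=1, U=1) weight 1/360
  (Y=2, W=1, X=3, Z=1, U=1) weight 1/360
  (Y=2, W=1, X=4, Z=1, U=1) weight 1/360
  (Y=3, W=0, X=2, Z=1, U=0) weight 1/60
  (Y=3, W=0, X=3, Z=1, U=0) weight 1/60
  … 4 more
Group by Y:
  weight(Y=2) = 1/24
  weight(Y=3) = 1/16
Total weight = 1/24 + 1/16 = 5/48
P(Y=2 | obs) = 1/24 / 5/48 = 2/5
P(Y=3 | obs) = 1/16 / 5/48 = 3/5

P(Y = 3 | obs) = 3/5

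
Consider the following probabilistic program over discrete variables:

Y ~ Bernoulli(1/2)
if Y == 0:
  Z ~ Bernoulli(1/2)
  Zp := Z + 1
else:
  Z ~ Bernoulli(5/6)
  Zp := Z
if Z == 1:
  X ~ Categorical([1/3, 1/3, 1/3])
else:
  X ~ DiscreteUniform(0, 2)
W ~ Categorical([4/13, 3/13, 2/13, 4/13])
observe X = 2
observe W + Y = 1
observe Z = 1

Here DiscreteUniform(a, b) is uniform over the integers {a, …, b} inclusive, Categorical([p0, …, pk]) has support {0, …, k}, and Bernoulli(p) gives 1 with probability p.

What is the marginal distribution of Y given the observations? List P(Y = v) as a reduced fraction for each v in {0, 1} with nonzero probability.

Enumerate traces; 2 have nonzero weight after conditioning:
  (Y=0, Z=1, X=2, W=1) weight 1/52
  (Y=1, Z=1, X=2, W=0) weight 5/117
Group by Y:
  weight(Y=0) = 1/52
  weight(Y=1) = 5/117
Total weight = 1/52 + 5/117 = 29/468
P(Y=0 | obs) = 1/52 / 29/468 = 9/29
P(Y=1 | obs) = 5/117 / 29/468 = 20/29

P(Y=0) = 9/29, P(Y=1) = 20/29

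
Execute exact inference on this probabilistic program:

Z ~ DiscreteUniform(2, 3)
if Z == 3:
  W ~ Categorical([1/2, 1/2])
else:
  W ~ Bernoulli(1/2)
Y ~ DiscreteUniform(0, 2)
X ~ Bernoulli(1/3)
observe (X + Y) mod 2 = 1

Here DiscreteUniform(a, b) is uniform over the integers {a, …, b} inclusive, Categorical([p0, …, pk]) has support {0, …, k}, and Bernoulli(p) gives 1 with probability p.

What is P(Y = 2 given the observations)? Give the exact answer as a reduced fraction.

Enumerate traces; 12 have nonzero weight after conditioning:
  (Z=2, W=0, Y=0, X=1) weight 1/36
  (Z=2, W=0, Y=1, X=0) weight 1/18
  (Z=2, W=0, Y=2, X=1) weight 1/36
  (Z=2, W=1, Y=0, X=1) weight 1/36
  (Z=2, W=1, Y=1, X=0) weight 1/18
  (Z=2, W=1, Y=2, X=1) weight 1/36
  (Z=3, W=0, Y=0, X=1) weight 1/36
  (Z=3, W=0, Y=1, X=0) weight 1/18
  … 4 more
Group by Y:
  weight(Y=0) = 1/9
  weight(Y=1) = 2/9
  weight(Y=2) = 1/9
Total weight = 1/9 + 2/9 + 1/9 = 4/9
P(Y=0 | obs) = 1/9 / 4/9 = 1/4
P(Y=1 | obs) = 2/9 / 4/9 = 1/2
P(Y=2 | obs) = 1/9 / 4/9 = 1/4

P(Y = 2 | obs) = 1/4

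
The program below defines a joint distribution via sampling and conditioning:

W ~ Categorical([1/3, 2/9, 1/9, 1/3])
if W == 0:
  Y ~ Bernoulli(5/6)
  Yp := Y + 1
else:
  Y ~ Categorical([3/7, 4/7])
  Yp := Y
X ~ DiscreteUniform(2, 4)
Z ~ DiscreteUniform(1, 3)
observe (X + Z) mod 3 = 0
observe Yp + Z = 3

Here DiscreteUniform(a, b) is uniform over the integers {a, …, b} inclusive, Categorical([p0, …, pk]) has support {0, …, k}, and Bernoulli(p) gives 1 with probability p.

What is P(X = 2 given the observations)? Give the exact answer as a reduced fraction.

P(X = 2 | obs) = 5/18

Enumerate traces; 8 have nonzero weight after conditioning:
  (W=0, Y=0, X=4, Z=2) weight 1/162
  (W=0, Y=1, X=2, Z=1) weight 5/162
  (W=1, Y=0, X=3, Z=3) weight 2/189
  (W=1, Y=1, X=4, Z=2) weight 8/567
  (W=2, Y=0, X=3, Z=3) weight 1/189
  (W=2, Y=1, X=4, Z=2) weight 4/567
  (W=3, Y=0, X=3, Z=3) weight 1/63
  (W=3, Y=1, X=4, Z=2) weight 4/189
Group by X:
  weight(X=2) = 5/162
  weight(X=3) = 2/63
  weight(X=4) = 55/1134
Total weight = 5/162 + 2/63 + 55/1134 = 1/9
P(X=2 | obs) = 5/162 / 1/9 = 5/18
P(X=3 | obs) = 2/63 / 1/9 = 2/7
P(X=4 | obs) = 55/1134 / 1/9 = 55/126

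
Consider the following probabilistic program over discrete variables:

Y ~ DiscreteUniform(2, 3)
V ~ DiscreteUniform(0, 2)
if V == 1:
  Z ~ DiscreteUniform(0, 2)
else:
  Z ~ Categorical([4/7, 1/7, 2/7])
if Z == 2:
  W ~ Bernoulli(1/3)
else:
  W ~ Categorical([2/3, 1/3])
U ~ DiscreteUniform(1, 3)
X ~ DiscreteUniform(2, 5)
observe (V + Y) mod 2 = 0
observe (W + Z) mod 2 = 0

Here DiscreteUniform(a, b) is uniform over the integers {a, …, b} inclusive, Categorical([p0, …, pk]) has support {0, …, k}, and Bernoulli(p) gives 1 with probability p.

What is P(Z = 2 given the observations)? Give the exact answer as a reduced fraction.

P(Z = 2 | obs) = 38/113

Enumerate traces; 108 have nonzero weight after conditioning:
  (Y=2, V=0, Z=0, W=0, U=1, X=2) weight 1/189
  (Y=2, V=0, Z=0, W=0, U=1, X=3) weight 1/189
  (Y=2, V=0, Z=0, W=0, U=1, X=4) weight 1/189
  (Y=2, V=0, Z=0, W=0, U=1, X=5) weight 1/189
  (Y=2, V=0, Z=0, W=0, U=2, X=2) weight 1/189
  (Y=2, V=0, Z=0, W=0, U=2, X=3) weight 1/189
  (Y=2, V=0, Z=0, W=0, U=2, X=4) weight 1/189
  (Y=2, V=0, Z=0, W=0, U=2, X=5) weight 1/189
  (Y=2, V=0, Z=1, W=1, U=1, X=2) weight 1/1512
  (Y=2, V=0, Z=2, W=0, U=1, X=2) weight 1/378
  … 98 more
Group by Z:
  weight(Z=0) = 31/189
  weight(Z=1) = 13/378
  weight(Z=2) = 19/189
Total weight = 31/189 + 13/378 + 19/189 = 113/378
P(Z=0 | obs) = 31/189 / 113/378 = 62/113
P(Z=1 | obs) = 13/378 / 113/378 = 13/113
P(Z=2 | obs) = 19/189 / 113/378 = 38/113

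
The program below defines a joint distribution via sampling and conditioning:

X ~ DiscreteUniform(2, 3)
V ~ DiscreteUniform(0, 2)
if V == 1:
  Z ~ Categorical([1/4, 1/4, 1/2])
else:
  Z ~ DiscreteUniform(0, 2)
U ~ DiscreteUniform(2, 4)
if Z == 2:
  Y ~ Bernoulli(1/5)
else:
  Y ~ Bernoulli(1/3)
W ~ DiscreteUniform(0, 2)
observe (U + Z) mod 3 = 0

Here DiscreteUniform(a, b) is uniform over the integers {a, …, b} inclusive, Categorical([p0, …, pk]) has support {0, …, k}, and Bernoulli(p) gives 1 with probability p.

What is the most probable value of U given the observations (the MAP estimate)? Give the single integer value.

Enumerate traces; 108 have nonzero weight after conditioning:
  (X=2, V=0, Z=0, U=3, Y=0, W=0) weight 1/243
  (X=2, V=0, Z=0, U=3, Y=0, W=1) weight 1/243
  (X=2, V=0, Z=0, U=3, Y=0, W=2) weight 1/243
  (X=2, V=0, Z=0, U=3, Y=1, W=0) weight 1/486
  (X=2, V=0, Z=0, U=3, Y=1, W=1) weight 1/486
  (X=2, V=0, Z=0, U=3, Y=1, W=2) weight 1/486
  (X=2, V=0, Z=1, U=2, Y=0, W=0) weight 1/243
  (X=2, V=0, Z=1, U=2, Y=0, W=1) weight 1/243
  (X=2, V=0, Z=2, U=4, Y=0, W=0) weight 2/405
  … 99 more
Group by U:
  weight(U=2) = 11/108
  weight(U=3) = 11/108
  weight(U=4) = 7/54
Total weight = 11/108 + 11/108 + 7/54 = 1/3
P(U=2 | obs) = 11/108 / 1/3 = 11/36
P(U=3 | obs) = 11/108 / 1/3 = 11/36
P(U=4 | obs) = 7/54 / 1/3 = 7/18
argmax = 4

argmax_v P(U = v | obs) = 4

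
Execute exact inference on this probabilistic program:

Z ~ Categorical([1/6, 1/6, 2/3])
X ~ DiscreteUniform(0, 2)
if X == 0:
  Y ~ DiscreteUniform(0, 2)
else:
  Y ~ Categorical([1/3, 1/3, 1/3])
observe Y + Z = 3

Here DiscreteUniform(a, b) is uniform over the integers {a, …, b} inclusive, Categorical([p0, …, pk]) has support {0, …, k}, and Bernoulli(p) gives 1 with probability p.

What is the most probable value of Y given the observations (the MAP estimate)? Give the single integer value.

argmax_v P(Y = v | obs) = 1

Enumerate traces; 6 have nonzero weight after conditioning:
  (Z=1, X=0, Y=2) weight 1/54
  (Z=1, X=1, Y=2) weight 1/54
  (Z=1, X=2, Y=2) weight 1/54
  (Z=2, X=0, Y=1) weight 2/27
  (Z=2, X=1, Y=1) weight 2/27
  (Z=2, X=2, Y=1) weight 2/27
Group by Y:
  weight(Y=1) = 2/9
  weight(Y=2) = 1/18
Total weight = 2/9 + 1/18 = 5/18
P(Y=1 | obs) = 2/9 / 5/18 = 4/5
P(Y=2 | obs) = 1/18 / 5/18 = 1/5
argmax = 1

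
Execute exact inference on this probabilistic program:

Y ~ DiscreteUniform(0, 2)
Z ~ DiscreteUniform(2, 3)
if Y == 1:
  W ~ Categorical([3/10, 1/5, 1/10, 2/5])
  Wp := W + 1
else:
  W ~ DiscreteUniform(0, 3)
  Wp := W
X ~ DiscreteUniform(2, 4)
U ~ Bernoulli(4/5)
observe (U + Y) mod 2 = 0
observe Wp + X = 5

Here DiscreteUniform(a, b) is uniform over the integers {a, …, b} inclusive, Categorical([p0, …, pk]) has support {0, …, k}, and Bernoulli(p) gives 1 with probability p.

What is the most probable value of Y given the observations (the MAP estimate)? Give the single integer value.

argmax_v P(Y = v | obs) = 1

Enumerate traces; 18 have nonzero weight after conditioning:
  (Y=0, Z=2, W=1, X=4, U=0) weight 1/360
  (Y=0, Z=2, W=2, X=3, U=0) weight 1/360
  (Y=0, Z=2, W=3, X=2, U=0) weight 1/360
  (Y=0, Z=3, W=1, X=4, U=0) weight 1/360
  (Y=0, Z=3, W=2, X=3, U=0) weight 1/360
  (Y=0, Z=3, W=3, X=2, U=0) weight 1/360
  (Y=1, Z=2, W=0, X=4, U=1) weight 1/75
  (Y=1, Z=2, W=1, X=3, U=1) weight 2/225
  (Y=2, Z=2, W=1, X=4, U=0) weight 1/360
  … 9 more
Group by Y:
  weight(Y=0) = 1/60
  weight(Y=1) = 4/75
  weight(Y=2) = 1/60
Total weight = 1/60 + 4/75 + 1/60 = 13/150
P(Y=0 | obs) = 1/60 / 13/150 = 5/26
P(Y=1 | obs) = 4/75 / 13/150 = 8/13
P(Y=2 | obs) = 1/60 / 13/150 = 5/26
argmax = 1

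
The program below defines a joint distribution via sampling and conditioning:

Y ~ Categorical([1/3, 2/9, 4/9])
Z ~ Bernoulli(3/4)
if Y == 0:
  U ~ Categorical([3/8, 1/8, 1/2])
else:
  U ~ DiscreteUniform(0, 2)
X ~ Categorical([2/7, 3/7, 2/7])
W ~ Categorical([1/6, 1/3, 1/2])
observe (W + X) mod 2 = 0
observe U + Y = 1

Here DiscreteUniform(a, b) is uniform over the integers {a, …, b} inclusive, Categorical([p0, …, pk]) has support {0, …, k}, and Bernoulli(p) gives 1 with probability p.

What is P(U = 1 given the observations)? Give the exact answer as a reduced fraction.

P(U = 1 | obs) = 9/25

Enumerate traces; 20 have nonzero weight after conditioning:
  (Y=0, Z=0, U=1, X=0, W=0) weight 1/2016
  (Y=0, Z=0, U=1, X=0, W=2) weight 1/672
  (Y=0, Z=0, U=1, X=1, W=1) weight 1/672
  (Y=0, Z=0, U=1, X=2, W=0) weight 1/2016
  (Y=0, Z=0, U=1, X=2, W=2) weight 1/672
  (Y=0, Z=1, U=1, X=0, W=0) weight 1/672
  (Y=0, Z=1, U=1, X=0, W=2) weight 1/224
  (Y=0, Z=1, U=1, X=1, W=1) weight 1/224
  (Y=1, Z=0, U=0, X=0, W=0) weight 1/1134
  … 11 more
Group by U:
  weight(U=0) = 22/567
  weight(U=1) = 11/504
Total weight = 22/567 + 11/504 = 275/4536
P(U=0 | obs) = 22/567 / 275/4536 = 16/25
P(U=1 | obs) = 11/504 / 275/4536 = 9/25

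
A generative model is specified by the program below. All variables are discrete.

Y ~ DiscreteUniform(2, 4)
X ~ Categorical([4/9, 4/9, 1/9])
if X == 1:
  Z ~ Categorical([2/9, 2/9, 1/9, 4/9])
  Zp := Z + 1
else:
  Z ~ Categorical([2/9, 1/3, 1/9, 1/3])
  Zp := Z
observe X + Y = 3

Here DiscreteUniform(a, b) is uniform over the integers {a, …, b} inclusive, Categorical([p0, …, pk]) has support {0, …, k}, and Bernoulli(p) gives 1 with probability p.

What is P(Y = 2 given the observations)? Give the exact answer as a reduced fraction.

Enumerate traces; 8 have nonzero weight after conditioning:
  (Y=2, X=1, Z=0) weight 8/243
  (Y=2, X=1, Z=1) weight 8/243
  (Y=2, X=1, Z=2) weight 4/243
  (Y=2, X=1, Z=3) weight 16/243
  (Y=3, X=0, Z=0) weight 8/243
  (Y=3, X=0, Z=1) weight 4/81
  (Y=3, X=0, Z=2) weight 4/243
  (Y=3, X=0, Z=3) weight 4/81
Group by Y:
  weight(Y=2) = 4/27
  weight(Y=3) = 4/27
Total weight = 4/27 + 4/27 = 8/27
P(Y=2 | obs) = 4/27 / 8/27 = 1/2
P(Y=3 | obs) = 4/27 / 8/27 = 1/2

P(Y = 2 | obs) = 1/2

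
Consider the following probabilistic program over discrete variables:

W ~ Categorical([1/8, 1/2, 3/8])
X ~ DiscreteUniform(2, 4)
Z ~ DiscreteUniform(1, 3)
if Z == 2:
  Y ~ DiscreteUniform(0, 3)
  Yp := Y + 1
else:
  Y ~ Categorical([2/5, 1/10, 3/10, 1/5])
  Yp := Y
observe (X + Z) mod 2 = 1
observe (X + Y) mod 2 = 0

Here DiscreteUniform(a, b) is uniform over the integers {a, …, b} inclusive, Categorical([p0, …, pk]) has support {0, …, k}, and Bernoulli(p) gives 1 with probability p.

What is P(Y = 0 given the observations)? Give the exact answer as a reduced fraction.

Enumerate traces; 30 have nonzero weight after conditioning:
  (W=0, X=2, Z=1, Y=0) weight 1/180
  (W=0, X=2, Z=1, Y=2) weight 1/240
  (W=0, X=2, Z=3, Y=0) weight 1/180
  (W=0, X=2, Z=3, Y=2) weight 1/240
  (W=0, X=3, Z=2, Y=1) weight 1/288
  (W=0, X=3, Z=2, Y=3) weight 1/288
  (W=0, X=4, Z=1, Y=0) weight 1/180
  (W=0, X=4, Z=1, Y=2) weight 1/240
  … 22 more
Group by Y:
  weight(Y=0) = 8/45
  weight(Y=1) = 1/36
  weight(Y=2) = 2/15
  weight(Y=3) = 1/36
Total weight = 8/45 + 1/36 + 2/15 + 1/36 = 11/30
P(Y=0 | obs) = 8/45 / 11/30 = 16/33
P(Y=1 | obs) = 1/36 / 11/30 = 5/66
P(Y=2 | obs) = 2/15 / 11/30 = 4/11
P(Y=3 | obs) = 1/36 / 11/30 = 5/66

P(Y = 0 | obs) = 16/33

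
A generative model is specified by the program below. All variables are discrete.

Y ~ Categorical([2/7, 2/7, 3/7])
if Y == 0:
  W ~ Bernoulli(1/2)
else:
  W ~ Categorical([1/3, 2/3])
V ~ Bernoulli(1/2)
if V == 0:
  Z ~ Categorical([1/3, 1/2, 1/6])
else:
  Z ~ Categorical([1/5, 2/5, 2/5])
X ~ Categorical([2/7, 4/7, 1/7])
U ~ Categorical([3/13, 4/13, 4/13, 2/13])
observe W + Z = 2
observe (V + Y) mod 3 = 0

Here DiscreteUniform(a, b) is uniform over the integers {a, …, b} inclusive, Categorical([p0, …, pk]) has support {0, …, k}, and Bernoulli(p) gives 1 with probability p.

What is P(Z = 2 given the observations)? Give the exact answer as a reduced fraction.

P(Z = 2 | obs) = 17/56

Enumerate traces; 48 have nonzero weight after conditioning:
  (Y=0, W=0, V=0, Z=2, X=0, U=0) weight 1/1274
  (Y=0, W=0, V=0, Z=2, X=0, U=1) weight 2/1911
  (Y=0, W=0, V=0, Z=2, X=0, U=2) weight 2/1911
  (Y=0, W=0, V=0, Z=2, X=0, U=3) weight 1/1911
  (Y=0, W=0, V=0, Z=2, X=1, U=0) weight 1/637
  (Y=0, W=0, V=0, Z=2, X=1, U=1) weight 4/1911
  (Y=0, W=0, V=0, Z=2, X=1, U=2) weight 4/1911
  (Y=0, W=0, V=0, Z=2, X=1, U=3) weight 2/1911
  (Y=0, W=1, V=0, Z=1, X=0, U=0) weight 3/1274
  … 39 more
Group by Z:
  weight(Z=1) = 13/140
  weight(Z=2) = 17/420
Total weight = 13/140 + 17/420 = 2/15
P(Z=1 | obs) = 13/140 / 2/15 = 39/56
P(Z=2 | obs) = 17/420 / 2/15 = 17/56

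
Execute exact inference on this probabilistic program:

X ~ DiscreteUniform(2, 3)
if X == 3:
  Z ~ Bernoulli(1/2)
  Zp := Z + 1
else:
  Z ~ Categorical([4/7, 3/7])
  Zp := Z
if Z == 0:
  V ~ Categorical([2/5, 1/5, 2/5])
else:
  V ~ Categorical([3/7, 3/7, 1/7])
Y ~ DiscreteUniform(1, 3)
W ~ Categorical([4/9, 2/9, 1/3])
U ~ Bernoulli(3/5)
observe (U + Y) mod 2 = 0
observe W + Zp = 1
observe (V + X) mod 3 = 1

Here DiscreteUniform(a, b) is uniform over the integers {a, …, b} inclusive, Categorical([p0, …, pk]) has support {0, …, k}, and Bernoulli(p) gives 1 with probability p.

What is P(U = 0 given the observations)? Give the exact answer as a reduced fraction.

P(U = 0 | obs) = 1/4

Enumerate traces; 9 have nonzero weight after conditioning:
  (X=2, Z=0, V=2, Y=1, W=1, U=1) weight 8/1575
  (X=2, Z=0, V=2, Y=2, W=1, U=0) weight 16/4725
  (X=2, Z=0, V=2, Y=3, W=1, U=1) weight 8/1575
  (X=2, Z=1, V=2, Y=1, W=0, U=1) weight 2/735
  (X=2, Z=1, V=2, Y=2, W=0, U=0) weight 4/2205
  (X=2, Z=1, V=2, Y=3, W=0, U=1) weight 2/735
  (X=3, Z=0, V=1, Y=1, W=0, U=1) weight 1/225
  (X=3, Z=0, V=1, Y=2, W=0, U=0) weight 2/675
  … 1 more
Group by U:
  weight(U=0) = 2/245
  weight(U=1) = 6/245
Total weight = 2/245 + 6/245 = 8/245
P(U=0 | obs) = 2/245 / 8/245 = 1/4
P(U=1 | obs) = 6/245 / 8/245 = 3/4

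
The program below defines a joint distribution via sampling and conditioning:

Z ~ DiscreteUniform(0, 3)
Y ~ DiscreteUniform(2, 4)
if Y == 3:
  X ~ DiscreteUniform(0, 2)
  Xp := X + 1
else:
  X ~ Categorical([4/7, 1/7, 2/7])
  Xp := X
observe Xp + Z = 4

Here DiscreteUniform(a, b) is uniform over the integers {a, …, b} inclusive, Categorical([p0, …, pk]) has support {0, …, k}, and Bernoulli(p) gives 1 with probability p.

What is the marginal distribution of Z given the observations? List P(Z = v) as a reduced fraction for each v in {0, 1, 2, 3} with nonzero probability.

Enumerate traces; 7 have nonzero weight after conditioning:
  (Z=1, Y=3, X=2) weight 1/36
  (Z=2, Y=2, X=2) weight 1/42
  (Z=2, Y=3, X=1) weight 1/36
  (Z=2, Y=4, X=2) weight 1/42
  (Z=3, Y=2, X=1) weight 1/84
  (Z=3, Y=3, X=0) weight 1/36
  (Z=3, Y=4, X=1) weight 1/84
Group by Z:
  weight(Z=1) = 1/36
  weight(Z=2) = 19/252
  weight(Z=3) = 13/252
Total weight = 1/36 + 19/252 + 13/252 = 13/84
P(Z=1 | obs) = 1/36 / 13/84 = 7/39
P(Z=2 | obs) = 19/252 / 13/84 = 19/39
P(Z=3 | obs) = 13/252 / 13/84 = 1/3

P(Z=1) = 7/39, P(Z=2) = 19/39, P(Z=3) = 1/3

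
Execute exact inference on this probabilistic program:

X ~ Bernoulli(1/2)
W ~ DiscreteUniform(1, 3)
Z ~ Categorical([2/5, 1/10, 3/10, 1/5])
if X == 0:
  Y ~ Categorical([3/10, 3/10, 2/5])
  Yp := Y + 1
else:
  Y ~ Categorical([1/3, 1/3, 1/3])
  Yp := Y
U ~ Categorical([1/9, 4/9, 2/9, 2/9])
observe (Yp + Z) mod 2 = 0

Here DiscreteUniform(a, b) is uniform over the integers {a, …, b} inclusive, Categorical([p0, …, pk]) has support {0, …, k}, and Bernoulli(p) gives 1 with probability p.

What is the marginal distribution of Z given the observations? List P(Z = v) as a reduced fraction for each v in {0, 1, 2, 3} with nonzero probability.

Enumerate traces; 144 have nonzero weight after conditioning:
  (X=0, W=1, Z=0, Y=1, U=0) weight 1/450
  (X=0, W=1, Z=0, Y=1, U=1) weight 2/225
  (X=0, W=1, Z=0, Y=1, U=2) weight 1/225
  (X=0, W=1, Z=0, Y=1, U=3) weight 1/225
  (X=0, W=1, Z=1, Y=0, U=0) weight 1/1800
  (X=0, W=1, Z=1, Y=0, U=1) weight 1/450
  (X=0, W=1, Z=1, Y=0, U=2) weight 1/900
  (X=0, W=1, Z=1, Y=0, U=3) weight 1/900
  (X=0, W=1, Z=2, Y=1, U=0) weight 1/600
  (X=0, W=1, Z=3, Y=0, U=0) weight 1/900
  … 134 more
Group by Z:
  weight(Z=0) = 29/150
  weight(Z=1) = 31/600
  weight(Z=2) = 29/200
  weight(Z=3) = 31/300
Total weight = 29/150 + 31/600 + 29/200 + 31/300 = 37/75
P(Z=0 | obs) = 29/150 / 37/75 = 29/74
P(Z=1 | obs) = 31/600 / 37/75 = 31/296
P(Z=2 | obs) = 29/200 / 37/75 = 87/296
P(Z=3 | obs) = 31/300 / 37/75 = 31/148

P(Z=0) = 29/74, P(Z=1) = 31/296, P(Z=2) = 87/296, P(Z=3) = 31/148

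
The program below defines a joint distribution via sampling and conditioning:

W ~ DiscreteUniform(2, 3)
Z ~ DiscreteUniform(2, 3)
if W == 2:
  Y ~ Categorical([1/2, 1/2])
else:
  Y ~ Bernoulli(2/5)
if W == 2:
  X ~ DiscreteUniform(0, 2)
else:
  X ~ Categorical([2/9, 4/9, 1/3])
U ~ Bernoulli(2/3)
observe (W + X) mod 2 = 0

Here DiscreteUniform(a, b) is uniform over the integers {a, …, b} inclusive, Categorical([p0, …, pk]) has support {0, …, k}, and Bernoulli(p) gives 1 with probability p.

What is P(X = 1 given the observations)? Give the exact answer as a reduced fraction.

Enumerate traces; 24 have nonzero weight after conditioning:
  (W=2, Z=2, Y=0, X=0, U=0) weight 1/72
  (W=2, Z=2, Y=0, X=0, U=1) weight 1/36
  (W=2, Z=2, Y=0, X=2, U=0) weight 1/72
  (W=2, Z=2, Y=0, X=2, U=1) weight 1/36
  (W=2, Z=2, Y=1, X=0, U=0) weight 1/72
  (W=2, Z=2, Y=1, X=0, U=1) weight 1/36
  (W=2, Z=2, Y=1, X=2, U=0) weight 1/72
  (W=2, Z=2, Y=1, X=2, U=1) weight 1/36
  (W=3, Z=2, Y=0, X=1, U=0) weight 1/45
  … 15 more
Group by X:
  weight(X=0) = 1/6
  weight(X=1) = 2/9
  weight(X=2) = 1/6
Total weight = 1/6 + 2/9 + 1/6 = 5/9
P(X=0 | obs) = 1/6 / 5/9 = 3/10
P(X=1 | obs) = 2/9 / 5/9 = 2/5
P(X=2 | obs) = 1/6 / 5/9 = 3/10

P(X = 1 | obs) = 2/5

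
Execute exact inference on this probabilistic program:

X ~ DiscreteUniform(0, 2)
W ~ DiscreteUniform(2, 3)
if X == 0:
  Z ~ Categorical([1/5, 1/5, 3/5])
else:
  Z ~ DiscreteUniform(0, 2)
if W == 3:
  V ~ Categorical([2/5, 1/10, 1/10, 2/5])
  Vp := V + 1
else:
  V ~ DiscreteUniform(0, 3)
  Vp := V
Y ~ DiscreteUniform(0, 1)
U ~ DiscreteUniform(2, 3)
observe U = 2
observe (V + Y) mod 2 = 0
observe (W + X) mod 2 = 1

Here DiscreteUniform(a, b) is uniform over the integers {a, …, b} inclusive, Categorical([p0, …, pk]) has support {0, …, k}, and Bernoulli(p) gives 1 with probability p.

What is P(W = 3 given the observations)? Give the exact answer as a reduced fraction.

P(W = 3 | obs) = 2/3

Enumerate traces; 36 have nonzero weight after conditioning:
  (X=0, W=3, Z=0, V=0, Y=0, U=2) weight 1/300
  (X=0, W=3, Z=0, V=1, Y=1, U=2) weight 1/1200
  (X=0, W=3, Z=0, V=2, Y=0, U=2) weight 1/1200
  (X=0, W=3, Z=0, V=3, Y=1, U=2) weight 1/300
  (X=0, W=3, Z=1, V=0, Y=0, U=2) weight 1/300
  (X=0, W=3, Z=1, V=1, Y=1, U=2) weight 1/1200
  (X=0, W=3, Z=1, V=2, Y=0, U=2) weight 1/1200
  (X=0, W=3, Z=1, V=3, Y=1, U=2) weight 1/300
  (X=1, W=2, Z=0, V=0, Y=0, U=2) weight 1/288
  … 27 more
Group by W:
  weight(W=2) = 1/24
  weight(W=3) = 1/12
Total weight = 1/24 + 1/12 = 1/8
P(W=2 | obs) = 1/24 / 1/8 = 1/3
P(W=3 | obs) = 1/12 / 1/8 = 2/3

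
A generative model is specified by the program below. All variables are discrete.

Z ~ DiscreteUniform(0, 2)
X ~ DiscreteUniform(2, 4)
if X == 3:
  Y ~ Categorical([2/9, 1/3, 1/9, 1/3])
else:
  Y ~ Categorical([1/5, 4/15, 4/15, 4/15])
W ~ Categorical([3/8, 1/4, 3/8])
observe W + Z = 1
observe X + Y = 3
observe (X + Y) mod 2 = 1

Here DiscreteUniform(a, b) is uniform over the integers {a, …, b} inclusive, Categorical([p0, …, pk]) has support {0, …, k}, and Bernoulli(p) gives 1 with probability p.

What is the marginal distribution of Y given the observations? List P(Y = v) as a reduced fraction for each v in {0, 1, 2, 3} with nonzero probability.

Enumerate traces; 4 have nonzero weight after conditioning:
  (Z=0, X=2, Y=1, W=1) weight 1/135
  (Z=0, X=3, Y=0, W=1) weight 1/162
  (Z=1, X=2, Y=1, W=0) weight 1/90
  (Z=1, X=3, Y=0, W=0) weight 1/108
Group by Y:
  weight(Y=0) = 5/324
  weight(Y=1) = 1/54
Total weight = 5/324 + 1/54 = 11/324
P(Y=0 | obs) = 5/324 / 11/324 = 5/11
P(Y=1 | obs) = 1/54 / 11/324 = 6/11

P(Y=0) = 5/11, P(Y=1) = 6/11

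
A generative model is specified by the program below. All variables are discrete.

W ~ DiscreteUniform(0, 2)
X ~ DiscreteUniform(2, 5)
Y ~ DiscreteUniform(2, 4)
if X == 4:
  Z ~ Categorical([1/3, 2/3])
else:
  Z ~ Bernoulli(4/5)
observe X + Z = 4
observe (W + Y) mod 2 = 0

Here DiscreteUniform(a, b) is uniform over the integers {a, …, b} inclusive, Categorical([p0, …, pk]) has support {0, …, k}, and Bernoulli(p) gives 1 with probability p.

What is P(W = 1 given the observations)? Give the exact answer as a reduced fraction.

P(W = 1 | obs) = 1/5

Enumerate traces; 10 have nonzero weight after conditioning:
  (W=0, X=3, Y=2, Z=1) weight 1/45
  (W=0, X=3, Y=4, Z=1) weight 1/45
  (W=0, X=4, Y=2, Z=0) weight 1/108
  (W=0, X=4, Y=4, Z=0) weight 1/108
  (W=1, X=3, Y=3, Z=1) weight 1/45
  (W=1, X=4, Y=3, Z=0) weight 1/108
  (W=2, X=3, Y=2, Z=1) weight 1/45
  (W=2, X=3, Y=4, Z=1) weight 1/45
  … 2 more
Group by W:
  weight(W=0) = 17/270
  weight(W=1) = 17/540
  weight(W=2) = 17/270
Total weight = 17/270 + 17/540 + 17/270 = 17/108
P(W=0 | obs) = 17/270 / 17/108 = 2/5
P(W=1 | obs) = 17/540 / 17/108 = 1/5
P(W=2 | obs) = 17/270 / 17/108 = 2/5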